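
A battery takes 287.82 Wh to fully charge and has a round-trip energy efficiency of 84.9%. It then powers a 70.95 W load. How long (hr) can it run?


Step 1: E_discharge = eta/100 * E_charge = 84.9/100 * 287.82 = 244.36 Wh
Step 2: t = E_discharge / P = 244.36 / 70.95 = 3.444 hr

3.444 hr


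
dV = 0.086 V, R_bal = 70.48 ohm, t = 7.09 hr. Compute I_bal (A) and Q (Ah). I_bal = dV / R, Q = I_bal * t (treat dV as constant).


I_bal = dV / R = 0.086 / 70.48 = 0.0012202 A
Q = I_bal * t = 0.0012202 * 7.09 = 0.008651 Ah

I=0.0012202 A, Q=0.008651 Ah


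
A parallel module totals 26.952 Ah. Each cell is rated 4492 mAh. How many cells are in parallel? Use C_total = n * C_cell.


Convert: C_cell = 4492 mAh = 4.492 Ah
n = C_total / C_cell = 26.952 / 4.492 = 6

6


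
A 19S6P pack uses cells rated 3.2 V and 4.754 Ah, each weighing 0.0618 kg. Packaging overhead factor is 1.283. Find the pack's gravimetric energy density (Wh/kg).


Step 1: V_pack = 19 * 3.2 = 60.8 V
Step 2: C_pack = 6 * 4.754 = 28.524 Ah
Step 3: E_pack = V_pack * C_pack = 60.8 * 28.524 = 1734.3 Wh
Step 4: m_pack = 19 * 6 * 0.0618 * 1.283 = 9.039 kg
Step 5: ED = E_pack / m_pack = 1734.3 / 9.039 = 191.9 Wh/kg

191.9 Wh/kg


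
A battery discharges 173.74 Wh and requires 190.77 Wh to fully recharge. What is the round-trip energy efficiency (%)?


eta_e = E_dis / E_chg * 100 = 173.74 / 190.77 * 100 = 91.07%

91.07%


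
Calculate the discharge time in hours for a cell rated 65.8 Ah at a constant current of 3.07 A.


t = capacity / current = 65.8 / 3.07 = 21.43 hr

21.43 hr


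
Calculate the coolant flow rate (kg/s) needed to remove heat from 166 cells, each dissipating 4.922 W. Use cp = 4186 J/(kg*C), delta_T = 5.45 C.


Q_total = 166 * 4.922 = 817.05 W
m_dot = Q_total / (cp * dT) = 817.05 / (4186 * 5.45) = 0.03581 kg/s

0.03581 kg/s


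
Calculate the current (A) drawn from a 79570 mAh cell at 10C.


Convert: capacity = 79570 mAh = 79.57 Ah
At 10C: I = 10 * 79.57 Ah = 795.7 A

795.7 A


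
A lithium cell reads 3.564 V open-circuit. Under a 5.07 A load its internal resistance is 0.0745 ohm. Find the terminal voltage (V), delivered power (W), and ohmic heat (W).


Step 1: V_terminal = OCV - I*R = 3.564 - 5.07 * 0.0745 = 3.1863 V
Step 2: P_out = V_terminal * I = 3.1863 * 5.07 = 16.15 W
Step 3: Q = I^2 * R = 5.07^2 * 0.0745 = 1.915 W

V=3.1863 V, P=16.15 W, Q=1.915 W


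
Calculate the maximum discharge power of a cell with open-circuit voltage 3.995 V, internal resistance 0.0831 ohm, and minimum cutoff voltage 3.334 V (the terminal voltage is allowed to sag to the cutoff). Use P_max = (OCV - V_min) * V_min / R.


P_max = (OCV - V_min) * V_min / R = (3.995 - 3.334) * 3.334 / 0.0831 = 0.661 * 3.334 / 0.0831 = 26.52 W

26.52 W


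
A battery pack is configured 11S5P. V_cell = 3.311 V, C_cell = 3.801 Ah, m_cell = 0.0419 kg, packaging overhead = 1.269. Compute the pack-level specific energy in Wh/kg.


Step 1: V_pack = 11 * 3.311 = 36.421 V
Step 2: C_pack = 5 * 3.801 = 19.005 Ah
Step 3: E_pack = V_pack * C_pack = 36.421 * 19.005 = 692.18 Wh
Step 4: m_pack = 11 * 5 * 0.0419 * 1.269 = 2.9244 kg
Step 5: ED = E_pack / m_pack = 692.18 / 2.9244 = 236.7 Wh/kg

236.7 Wh/kg


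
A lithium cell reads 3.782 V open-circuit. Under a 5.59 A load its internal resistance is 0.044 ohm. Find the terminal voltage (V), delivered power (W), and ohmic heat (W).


Step 1: V_terminal = OCV - I*R = 3.782 - 5.59 * 0.044 = 3.536 V
Step 2: P_out = V_terminal * I = 3.536 * 5.59 = 19.77 W
Step 3: Q = I^2 * R = 5.59^2 * 0.044 = 1.375 W

V=3.536 V, P=19.77 W, Q=1.375 W


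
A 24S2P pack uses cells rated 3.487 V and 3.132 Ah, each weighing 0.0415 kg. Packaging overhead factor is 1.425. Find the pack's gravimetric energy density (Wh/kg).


Step 1: V_pack = 24 * 3.487 = 83.688 V
Step 2: C_pack = 2 * 3.132 = 6.264 Ah
Step 3: E_pack = V_pack * C_pack = 83.688 * 6.264 = 524.22 Wh
Step 4: m_pack = 24 * 2 * 0.0415 * 1.425 = 2.8386 kg
Step 5: ED = E_pack / m_pack = 524.22 / 2.8386 = 184.7 Wh/kg

184.7 Wh/kg


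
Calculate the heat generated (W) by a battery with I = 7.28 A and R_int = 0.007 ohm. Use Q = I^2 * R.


Q = I^2 * R = 7.28^2 * 0.007 = 0.3710 W

0.3710 W


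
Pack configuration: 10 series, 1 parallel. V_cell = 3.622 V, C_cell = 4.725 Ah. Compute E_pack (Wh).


E = Ns * Vcell * Np * Ccell = 10 * 3.622 * 1 * 4.725 = 171.1 Wh

171.1 Wh


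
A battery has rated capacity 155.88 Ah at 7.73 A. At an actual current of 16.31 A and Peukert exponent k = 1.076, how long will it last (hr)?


t_rated = C / I_rated = 155.88 / 7.73 = 20.166 hr
(I_rated/I)^k = (0.47394)^1.076 = 0.44779
t = t_rated * (I_rated/I)^k = 20.166 * 0.44779 = 9.030 hr

9.030 hr


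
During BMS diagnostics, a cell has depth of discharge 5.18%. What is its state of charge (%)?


SOC = 100 - DOD = 100 - 5.18 = 94.82%

94.82%


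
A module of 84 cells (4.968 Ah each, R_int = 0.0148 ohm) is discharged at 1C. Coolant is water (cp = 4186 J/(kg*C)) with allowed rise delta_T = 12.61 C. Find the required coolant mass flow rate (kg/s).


Step 1: I = 1 * 4.968 = 4.968 A
Step 2: Q_cell = I^2 * R = 4.968^2 * 0.0148 = 0.36528 W
Step 3: Q_total = 84 * 0.36528 = 30.684 W
Step 4: m_dot = Q_total / (cp * dT) = 30.684 / (4186 * 12.61) = 5.813e-04 kg/s

5.813e-04 kg/s


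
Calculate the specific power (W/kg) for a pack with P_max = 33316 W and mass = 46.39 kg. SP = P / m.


SP = P / m = 33316 / 46.39 = 718.2 W/kg

718.2 W/kg


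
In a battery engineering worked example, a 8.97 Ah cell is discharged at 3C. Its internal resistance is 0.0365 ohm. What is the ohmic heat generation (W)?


Step 1: I = C_rate * capacity = 3 * 8.97 = 26.91 A
Step 2: Q = I^2 * R = 26.91^2 * 0.0365 = 724.15 * 0.0365 = 26.43 W

26.43 W


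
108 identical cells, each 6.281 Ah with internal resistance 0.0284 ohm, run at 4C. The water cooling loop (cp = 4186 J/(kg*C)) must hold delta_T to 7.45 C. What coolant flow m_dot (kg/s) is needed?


Step 1: I = 4 * 6.281 = 25.124 A
Step 2: Q_cell = I^2 * R = 25.124^2 * 0.0284 = 17.927 W
Step 3: Q_total = 108 * 17.927 = 1936.1 W
Step 4: m_dot = Q_total / (cp * dT) = 1936.1 / (4186 * 7.45) = 0.06208 kg/s

0.06208 kg/s


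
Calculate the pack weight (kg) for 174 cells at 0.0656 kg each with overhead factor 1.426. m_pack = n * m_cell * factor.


m_pack = n * m_cell * overhead = 174 * 0.0656 * 1.426 = 16.28 kg

16.28 kg


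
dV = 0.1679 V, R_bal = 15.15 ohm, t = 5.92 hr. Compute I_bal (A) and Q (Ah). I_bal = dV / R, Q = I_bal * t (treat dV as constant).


First, Ohm's law: I_bal = 0.1679 V / 15.15 ohm = 0.011083 A
Then Q = I * t = 0.011083 A * 5.92 hr = 0.06561 Ah

I=0.011083 A, Q=0.06561 Ah


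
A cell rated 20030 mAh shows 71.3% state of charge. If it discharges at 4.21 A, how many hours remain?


Convert: C_total = 20030 mAh = 20.03 Ah
Step 1: remaining = SOC/100 * C_total = 71.3/100 * 20.03 = 14.281 Ah
Step 2: t = remaining / I = 14.281 / 4.21 = 3.392 hr

3.392 hr


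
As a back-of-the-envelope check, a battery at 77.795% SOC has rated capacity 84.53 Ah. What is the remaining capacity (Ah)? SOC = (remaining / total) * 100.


remaining = SOC / 100 * total = 77.795 / 100 * 84.53 = 65.76 Ah

65.76 Ah


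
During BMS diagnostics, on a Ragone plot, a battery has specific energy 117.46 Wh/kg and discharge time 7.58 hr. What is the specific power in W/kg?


P_specific = E / t = 117.46 / 7.58 = 15.50 W/kg

15.50 W/kg


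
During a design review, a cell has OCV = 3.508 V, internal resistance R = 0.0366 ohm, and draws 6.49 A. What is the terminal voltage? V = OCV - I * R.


V = OCV - I*R = 3.508 - 6.49 * 0.0366 = 3.270 V

3.270 V


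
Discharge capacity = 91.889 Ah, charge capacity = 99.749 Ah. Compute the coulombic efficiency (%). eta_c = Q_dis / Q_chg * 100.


eta_c = Q_dis / Q_chg * 100 = 91.889 / 99.749 * 100 = 92.12%

92.12%


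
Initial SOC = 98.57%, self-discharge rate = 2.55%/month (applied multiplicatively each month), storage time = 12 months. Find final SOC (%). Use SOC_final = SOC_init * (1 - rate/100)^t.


decay = (1 - 2.55/100)^12 = 0.73347
SOC_final = 98.57 * 0.73347 = 72.30%

72.30%


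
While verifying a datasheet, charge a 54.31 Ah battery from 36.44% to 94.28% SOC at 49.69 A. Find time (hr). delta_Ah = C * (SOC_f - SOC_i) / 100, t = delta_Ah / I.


Step 1: dSOC = 94.28% - 36.44% = 57.84%
Step 2: delta_Ah = 54.31 * 57.84 / 100 = 31.413 Ah
Step 3: t = 31.413 / 49.69 = 0.6322 hr

0.6322 hr


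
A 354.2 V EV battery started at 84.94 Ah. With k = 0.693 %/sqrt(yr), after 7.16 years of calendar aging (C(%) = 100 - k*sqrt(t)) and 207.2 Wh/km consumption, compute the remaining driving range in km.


Step 1: capacity retention = 100 - 0.693 * sqrt(7.16) = 100 - 0.693 * 2.6758 = 98.146%
Step 2: C_now = 84.94 * 98.146/100 = 83.365 Ah
Step 3: E_pack = V * C_now = 354.2 * 83.365 = 29528 Wh
Step 4: range = E_pack / consumption = 29528 / 207.2 = 142.5 km

142.5 km


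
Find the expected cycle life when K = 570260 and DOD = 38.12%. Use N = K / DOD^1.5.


DOD^1.5 = 235.36
N = K / DOD^1.5 = 570260 / 235.36 = 2423

2423 cycles


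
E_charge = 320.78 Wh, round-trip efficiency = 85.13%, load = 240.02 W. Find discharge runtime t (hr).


Step 1: E_discharge = eta/100 * E_charge = 85.13/100 * 320.78 = 273.08 Wh
Step 2: t = E_discharge / P = 273.08 / 240.02 = 1.138 hr

1.138 hr


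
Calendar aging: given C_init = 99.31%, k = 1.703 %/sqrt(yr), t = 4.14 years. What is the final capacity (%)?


sqrt(t) = sqrt(4.14) = 2.0347
C_final = 99.31 - 1.703 * 2.0347 = 95.84%

95.84%


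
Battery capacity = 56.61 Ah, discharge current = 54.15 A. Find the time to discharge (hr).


t = capacity / current = 56.61 / 54.15 = 1.045 hr

1.045 hr


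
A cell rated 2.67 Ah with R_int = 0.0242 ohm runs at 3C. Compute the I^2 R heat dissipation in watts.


Step 1: I = C_rate * capacity = 3 * 2.67 = 8.01 A
Step 2: Q = I^2 * R = 8.01^2 * 0.0242 = 64.16 * 0.0242 = 1.553 W

1.553 W


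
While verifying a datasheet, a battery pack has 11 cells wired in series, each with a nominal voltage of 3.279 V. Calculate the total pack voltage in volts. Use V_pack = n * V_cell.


Series voltages add: 11 * 3.279 V = 36.069 V

36.069 V


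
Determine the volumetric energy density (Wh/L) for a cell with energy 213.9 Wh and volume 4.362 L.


ED = E / V = 213.9 / 4.362 = 49.04 Wh/L

49.04 Wh/L


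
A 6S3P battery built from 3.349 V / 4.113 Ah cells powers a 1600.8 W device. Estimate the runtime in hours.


Step 1: E_pack = Ns * V_cell * Np * C_cell = 6 * 3.349 * 3 * 4.113 = 247.94 Wh
Step 2: t = E_pack / P = 247.94 / 1600.8 = 0.1549 hr

0.1549 hr


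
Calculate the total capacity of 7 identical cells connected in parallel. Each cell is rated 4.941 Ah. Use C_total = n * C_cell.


C_total = 7 * 4.941 = 34.587 Ah

34.587 Ah


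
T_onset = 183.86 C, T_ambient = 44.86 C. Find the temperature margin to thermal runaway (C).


margin = T_onset - T_ambient = 183.86 - 44.86 = 139 C

139 C


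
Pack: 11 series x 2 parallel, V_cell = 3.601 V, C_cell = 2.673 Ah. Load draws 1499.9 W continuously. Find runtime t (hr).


Step 1: E_pack = Ns * V_cell * Np * C_cell = 11 * 3.601 * 2 * 2.673 = 211.76 Wh
Step 2: t = E_pack / P = 211.76 / 1499.9 = 0.1412 hr

0.1412 hr


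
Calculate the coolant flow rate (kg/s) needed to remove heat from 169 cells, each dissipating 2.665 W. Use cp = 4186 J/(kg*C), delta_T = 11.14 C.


Step 1: Total heat Q = 169 * 2.665 W = 450.39 W
Step 2: denom = cp * dT = 4186 * 11.14 = 46632
Step 3: m_dot = 450.39 / 46632 = 0.009658 kg/s

0.009658 kg/s


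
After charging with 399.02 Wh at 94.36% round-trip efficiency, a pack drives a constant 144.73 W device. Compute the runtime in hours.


Step 1: E_discharge = eta/100 * E_charge = 94.36/100 * 399.02 = 376.52 Wh
Step 2: t = E_discharge / P = 376.52 / 144.73 = 2.602 hr

2.602 hr


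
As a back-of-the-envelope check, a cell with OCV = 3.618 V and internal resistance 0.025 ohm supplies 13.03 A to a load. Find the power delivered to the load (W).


Step 1: V_terminal = OCV - I*R = 3.618 - 13.03 * 0.025 = 3.2923 V
Step 2: P_out = V_terminal * I = 3.2923 * 13.03 = 42.90 W

42.90 W


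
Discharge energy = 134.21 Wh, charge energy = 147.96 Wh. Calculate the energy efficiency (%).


eta_e = E_dis / E_chg * 100 = 134.21 / 147.96 * 100 = 90.71%

90.71%


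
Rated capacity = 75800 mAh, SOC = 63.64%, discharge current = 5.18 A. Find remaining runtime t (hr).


Convert: C_total = 75800 mAh = 75.8 Ah
Step 1: remaining = SOC/100 * C_total = 63.64/100 * 75.8 = 48.239 Ah
Step 2: t = remaining / I = 48.239 / 5.18 = 9.313 hr

9.313 hr


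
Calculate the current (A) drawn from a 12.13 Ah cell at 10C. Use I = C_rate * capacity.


At 10C: I = 10 * 12.13 Ah = 121.3 A

121.3 A


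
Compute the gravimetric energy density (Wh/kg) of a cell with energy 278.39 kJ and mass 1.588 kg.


Convert: E = 278.39 kJ = 77.331 Wh
ED = E / m = 77.331 / 1.588 = 48.70 Wh/kg

48.70 Wh/kg


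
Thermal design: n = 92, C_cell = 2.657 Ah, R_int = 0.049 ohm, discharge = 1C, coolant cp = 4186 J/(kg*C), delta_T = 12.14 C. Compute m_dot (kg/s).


Step 1: I = 1 * 2.657 = 2.657 A
Step 2: Q_cell = I^2 * R = 2.657^2 * 0.049 = 0.34592 W
Step 3: Q_total = 92 * 0.34592 = 31.825 W
Step 4: m_dot = Q_total / (cp * dT) = 31.825 / (4186 * 12.14) = 6.263e-04 kg/s

6.263e-04 kg/s


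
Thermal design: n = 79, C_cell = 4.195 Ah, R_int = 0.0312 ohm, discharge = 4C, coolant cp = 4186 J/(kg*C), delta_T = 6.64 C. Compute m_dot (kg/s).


Step 1: I = 4 * 4.195 = 16.78 A
Step 2: Q_cell = I^2 * R = 16.78^2 * 0.0312 = 8.7849 W
Step 3: Q_total = 79 * 8.7849 = 694.01 W
Step 4: m_dot = Q_total / (cp * dT) = 694.01 / (4186 * 6.64) = 0.02497 kg/s

0.02497 kg/s


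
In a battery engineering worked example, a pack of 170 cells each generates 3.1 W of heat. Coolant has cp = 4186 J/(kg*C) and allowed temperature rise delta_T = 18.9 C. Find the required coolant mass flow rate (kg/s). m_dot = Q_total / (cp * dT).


Step 1: Total heat Q = 170 * 3.1 W = 527 W
Step 2: denom = cp * dT = 4186 * 18.9 = 79115
Step 3: m_dot = 527 / 79115 = 0.006661 kg/s

0.006661 kg/s


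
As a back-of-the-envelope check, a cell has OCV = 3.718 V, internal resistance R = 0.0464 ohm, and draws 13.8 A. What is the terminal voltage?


V = OCV - I*R = 3.718 - 13.8 * 0.0464 = 3.078 V

3.078 V


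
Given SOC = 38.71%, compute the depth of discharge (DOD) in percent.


DOD = 100 - SOC = 100 - 38.71 = 61.29%

61.29%


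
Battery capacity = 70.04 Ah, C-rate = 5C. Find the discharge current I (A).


I = C_rate * capacity = 5 * 70.04 = 350.2 A

350.2 A


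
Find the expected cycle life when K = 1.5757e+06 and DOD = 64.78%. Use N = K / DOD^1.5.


DOD^1.5 = 521.39
N = K / DOD^1.5 = 1.5757e+06 / 521.39 = 3022

3022 cycles


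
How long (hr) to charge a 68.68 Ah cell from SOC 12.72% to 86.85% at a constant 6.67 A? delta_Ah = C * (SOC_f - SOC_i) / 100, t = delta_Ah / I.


delta_Ah = 68.68 * (86.85 - 12.72) / 100 = 50.912 Ah
t = delta_Ah / I = 50.912 / 6.67 = 7.633 hr

7.633 hr


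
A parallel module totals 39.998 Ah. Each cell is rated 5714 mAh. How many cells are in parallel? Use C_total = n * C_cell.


Convert: C_cell = 5714 mAh = 5.714 Ah
n = C_total / C_cell = 39.998 / 5.714 = 7

7


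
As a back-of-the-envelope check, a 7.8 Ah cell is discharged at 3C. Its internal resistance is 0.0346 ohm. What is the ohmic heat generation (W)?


Step 1: I = C_rate * capacity = 3 * 7.8 = 23.4 A
Step 2: Q = I^2 * R = 23.4^2 * 0.0346 = 547.56 * 0.0346 = 18.95 W

18.95 W


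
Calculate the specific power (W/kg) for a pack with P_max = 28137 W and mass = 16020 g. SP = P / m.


Convert: m = 16020 g = 16.02 kg
Specific power = 28137 W / 16.02 kg = 1756 W/kg

1756 W/kg


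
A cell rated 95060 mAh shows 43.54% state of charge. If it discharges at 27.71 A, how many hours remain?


Convert: C_total = 95060 mAh = 95.06 Ah
Step 1: remaining = SOC/100 * C_total = 43.54/100 * 95.06 = 41.389 Ah
Step 2: t = remaining / I = 41.389 / 27.71 = 1.494 hr

1.494 hr


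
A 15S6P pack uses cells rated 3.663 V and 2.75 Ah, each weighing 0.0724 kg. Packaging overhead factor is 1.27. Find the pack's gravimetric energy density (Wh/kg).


Step 1: V_pack = 15 * 3.663 = 54.945 V
Step 2: C_pack = 6 * 2.75 = 16.5 Ah
Step 3: E_pack = V_pack * C_pack = 54.945 * 16.5 = 906.59 Wh
Step 4: m_pack = 15 * 6 * 0.0724 * 1.27 = 8.2753 kg
Step 5: ED = E_pack / m_pack = 906.59 / 8.2753 = 109.6 Wh/kg

109.6 Wh/kg


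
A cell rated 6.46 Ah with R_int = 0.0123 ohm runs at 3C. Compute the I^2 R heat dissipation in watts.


Step 1: I = C_rate * capacity = 3 * 6.46 = 19.38 A
Step 2: Q = I^2 * R = 19.38^2 * 0.0123 = 375.58 * 0.0123 = 4.620 W

4.620 W


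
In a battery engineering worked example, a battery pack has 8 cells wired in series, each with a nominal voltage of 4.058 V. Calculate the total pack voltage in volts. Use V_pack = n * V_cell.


With 8 cells in series at 4.058 V each, V_pack = 32.464 V

32.464 V


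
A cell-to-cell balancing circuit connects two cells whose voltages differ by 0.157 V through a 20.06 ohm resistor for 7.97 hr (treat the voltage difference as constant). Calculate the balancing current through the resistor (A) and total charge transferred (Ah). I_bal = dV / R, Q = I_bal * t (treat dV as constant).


First, Ohm's law: I_bal = 0.157 V / 20.06 ohm = 0.0078265 A
Then Q = I * t = 0.0078265 A * 7.97 hr = 0.06238 Ah

I=0.0078265 A, Q=0.06238 Ah


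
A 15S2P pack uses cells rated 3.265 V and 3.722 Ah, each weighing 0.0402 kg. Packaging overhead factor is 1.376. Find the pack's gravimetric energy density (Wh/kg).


Step 1: V_pack = 15 * 3.265 = 48.975 V
Step 2: C_pack = 2 * 3.722 = 7.444 Ah
Step 3: E_pack = V_pack * C_pack = 48.975 * 7.444 = 364.57 Wh
Step 4: m_pack = 15 * 2 * 0.0402 * 1.376 = 1.6595 kg
Step 5: ED = E_pack / m_pack = 364.57 / 1.6595 = 219.7 Wh/kg

219.7 Wh/kg


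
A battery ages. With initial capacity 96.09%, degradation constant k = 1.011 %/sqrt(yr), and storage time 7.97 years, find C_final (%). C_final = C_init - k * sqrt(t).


Step 1: sqrt(7.97 yr) = 2.8231
Step 2: drop = 1.011 * 2.8231 = 2.8542
Step 3: C_final = 96.09 - 2.8542 = 93.24%

93.24%


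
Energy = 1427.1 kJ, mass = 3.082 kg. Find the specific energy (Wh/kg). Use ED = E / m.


Convert: E = 1427.1 kJ = 396.42 Wh
ED = E / m = 396.42 / 3.082 = 128.6 Wh/kg

128.6 Wh/kg


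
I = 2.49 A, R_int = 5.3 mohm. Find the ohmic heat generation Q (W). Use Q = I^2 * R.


Convert: R = 5.3 mohm = 0.0053 ohm
Q = I^2 * R = 2.49^2 * 0.0053 = 0.03286 W

0.03286 W


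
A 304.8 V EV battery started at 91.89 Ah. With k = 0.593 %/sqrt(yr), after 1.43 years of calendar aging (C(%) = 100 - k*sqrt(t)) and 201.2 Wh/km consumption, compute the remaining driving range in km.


Step 1: capacity retention = 100 - 0.593 * sqrt(1.43) = 100 - 0.593 * 1.1958 = 99.291%
Step 2: C_now = 91.89 * 99.291/100 = 91.238 Ah
Step 3: E_pack = V * C_now = 304.8 * 91.238 = 27809 Wh
Step 4: range = E_pack / consumption = 27809 / 201.2 = 138.2 km

138.2 km


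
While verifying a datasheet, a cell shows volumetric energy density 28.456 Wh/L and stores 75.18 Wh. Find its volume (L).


V = E / ED = 75.18 / 28.456 = 2.642 L

2.642 L


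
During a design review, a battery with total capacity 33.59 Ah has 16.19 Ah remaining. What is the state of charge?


SOC% = 16.19 / 33.59 * 100 = 48.20%

48.20%


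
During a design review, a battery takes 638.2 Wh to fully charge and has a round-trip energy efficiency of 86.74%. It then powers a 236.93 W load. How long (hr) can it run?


Step 1: E_discharge = eta/100 * E_charge = 86.74/100 * 638.2 = 553.57 Wh
Step 2: t = E_discharge / P = 553.57 / 236.93 = 2.336 hr

2.336 hr


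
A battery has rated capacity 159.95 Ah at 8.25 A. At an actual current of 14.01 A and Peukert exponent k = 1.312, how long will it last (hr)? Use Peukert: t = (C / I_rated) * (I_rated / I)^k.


t_rated = C / I_rated = 159.95 / 8.25 = 19.388 hr
(I_rated/I)^k = (0.58887)^1.312 = 0.49919
t = t_rated * (I_rated/I)^k = 19.388 * 0.49919 = 9.678 hr

9.678 hr


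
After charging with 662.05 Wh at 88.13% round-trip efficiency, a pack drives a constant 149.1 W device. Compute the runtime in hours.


Step 1: E_discharge = eta/100 * E_charge = 88.13/100 * 662.05 = 583.46 Wh
Step 2: t = E_discharge / P = 583.46 / 149.1 = 3.913 hr

3.913 hr


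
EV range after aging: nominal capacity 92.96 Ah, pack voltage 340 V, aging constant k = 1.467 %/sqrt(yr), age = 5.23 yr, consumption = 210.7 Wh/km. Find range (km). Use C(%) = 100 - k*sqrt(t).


Step 1: capacity retention = 100 - 1.467 * sqrt(5.23) = 100 - 1.467 * 2.2869 = 96.645%
Step 2: C_now = 92.96 * 96.645/100 = 89.841 Ah
Step 3: E_pack = V * C_now = 340 * 89.841 = 30546 Wh
Step 4: range = E_pack / consumption = 30546 / 210.7 = 145.0 km

145.0 km


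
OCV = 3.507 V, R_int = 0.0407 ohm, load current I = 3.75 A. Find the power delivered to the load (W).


Step 1: V_terminal = OCV - I*R = 3.507 - 3.75 * 0.0407 = 3.3544 V
Step 2: P_out = V_terminal * I = 3.3544 * 3.75 = 12.58 W

12.58 W


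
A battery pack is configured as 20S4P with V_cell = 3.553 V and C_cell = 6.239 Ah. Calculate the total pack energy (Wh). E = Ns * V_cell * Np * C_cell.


V_pack = 20 * 3.553 = 71.06 V
C_pack = 4 * 6.239 = 24.956 Ah
E = V_pack * C_pack = 71.06 * 24.956 = 1773 Wh

1773 Wh


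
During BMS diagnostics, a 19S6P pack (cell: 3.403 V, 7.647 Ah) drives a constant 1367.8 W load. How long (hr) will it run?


Step 1: E_pack = Ns * V_cell * Np * C_cell = 19 * 3.403 * 6 * 7.647 = 2966.6 Wh
Step 2: t = E_pack / P = 2966.6 / 1367.8 = 2.169 hr

2.169 hr


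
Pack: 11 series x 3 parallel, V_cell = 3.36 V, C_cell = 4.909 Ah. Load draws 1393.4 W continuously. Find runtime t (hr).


Step 1: E_pack = Ns * V_cell * Np * C_cell = 11 * 3.36 * 3 * 4.909 = 544.31 Wh
Step 2: t = E_pack / P = 544.31 / 1393.4 = 0.3906 hr

0.3906 hr


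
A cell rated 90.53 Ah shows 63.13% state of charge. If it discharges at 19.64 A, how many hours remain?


Step 1: remaining = SOC/100 * C_total = 63.13/100 * 90.53 = 57.152 Ah
Step 2: t = remaining / I = 57.152 / 19.64 = 2.910 hr

2.910 hr


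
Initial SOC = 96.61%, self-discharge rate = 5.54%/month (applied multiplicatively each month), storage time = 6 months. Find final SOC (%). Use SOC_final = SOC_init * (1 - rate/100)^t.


decay = (1 - 5.54/100)^6 = 0.71037
SOC_final = 96.61 * 0.71037 = 68.63%

68.63%


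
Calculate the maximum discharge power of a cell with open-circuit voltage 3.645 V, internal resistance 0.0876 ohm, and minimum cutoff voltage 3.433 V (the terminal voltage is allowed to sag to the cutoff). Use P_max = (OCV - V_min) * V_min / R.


dV = OCV - V_min = 0.212 V (so I_max = dV / R)
P_max = dV * V_min / R = 0.212 * 3.433 / 0.0876 = 8.308 W

8.308 W


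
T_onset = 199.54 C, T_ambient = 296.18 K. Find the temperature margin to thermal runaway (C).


Convert: T_ambient = 296.18 K = 23.03 C
margin = 199.54 - 23.03 = 176.51 C

176.51 C


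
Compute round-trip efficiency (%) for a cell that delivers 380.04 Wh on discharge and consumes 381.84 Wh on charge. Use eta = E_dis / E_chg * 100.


Round-trip efficiency = 380.04/381.84 * 100% = 99.53%

99.53%


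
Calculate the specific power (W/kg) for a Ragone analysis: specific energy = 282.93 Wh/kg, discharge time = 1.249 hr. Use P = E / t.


P_specific = E / t = 282.93 / 1.249 = 226.5 W/kg

226.5 W/kg


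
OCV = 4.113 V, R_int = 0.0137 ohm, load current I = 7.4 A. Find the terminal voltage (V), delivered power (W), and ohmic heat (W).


Step 1: V_terminal = OCV - I*R = 4.113 - 7.4 * 0.0137 = 4.0116 V
Step 2: P_out = V_terminal * I = 4.0116 * 7.4 = 29.69 W
Step 3: Q = I^2 * R = 7.4^2 * 0.0137 = 0.7502 W

V=4.0116 V, P=29.69 W, Q=0.7502 W


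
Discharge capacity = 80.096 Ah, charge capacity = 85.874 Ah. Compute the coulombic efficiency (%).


eta_c = Q_dis / Q_chg * 100 = 80.096 / 85.874 * 100 = 93.27%

93.27%


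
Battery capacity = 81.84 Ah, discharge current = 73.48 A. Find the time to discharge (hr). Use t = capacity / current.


t = capacity / current = 81.84 / 73.48 = 1.114 hr

1.114 hr


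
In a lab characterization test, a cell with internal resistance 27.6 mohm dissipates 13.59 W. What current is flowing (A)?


Convert: R = 27.6 mohm = 0.0276 ohm
I = sqrt(Q / R) = sqrt(13.59 / 0.0276) = sqrt(492.39) = 22.19 A

22.19 A


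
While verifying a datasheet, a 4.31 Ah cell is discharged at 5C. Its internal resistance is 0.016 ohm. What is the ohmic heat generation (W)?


Step 1: I = C_rate * capacity = 5 * 4.31 = 21.55 A
Step 2: Q = I^2 * R = 21.55^2 * 0.016 = 464.4 * 0.016 = 7.430 W

7.430 W


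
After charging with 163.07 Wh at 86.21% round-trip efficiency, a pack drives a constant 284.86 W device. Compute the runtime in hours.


Step 1: E_discharge = eta/100 * E_charge = 86.21/100 * 163.07 = 140.58 Wh
Step 2: t = E_discharge / P = 140.58 / 284.86 = 0.4935 hr

0.4935 hr


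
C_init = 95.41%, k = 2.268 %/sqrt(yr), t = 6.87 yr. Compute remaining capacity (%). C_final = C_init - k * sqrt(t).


Step 1: sqrt(6.87 yr) = 2.6211
Step 2: drop = 2.268 * 2.6211 = 5.9447
Step 3: C_final = 95.41 - 5.9447 = 89.47%

89.47%


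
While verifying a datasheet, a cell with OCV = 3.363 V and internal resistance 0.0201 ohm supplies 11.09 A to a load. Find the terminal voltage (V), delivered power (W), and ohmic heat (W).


Step 1: V_terminal = OCV - I*R = 3.363 - 11.09 * 0.0201 = 3.1401 V
Step 2: P_out = V_terminal * I = 3.1401 * 11.09 = 34.82 W
Step 3: Q = I^2 * R = 11.09^2 * 0.0201 = 2.472 W

V=3.1401 V, P=34.82 W, Q=2.472 W


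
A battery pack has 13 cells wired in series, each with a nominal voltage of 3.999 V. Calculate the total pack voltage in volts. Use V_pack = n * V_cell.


V_pack = n * V_cell = 13 * 3.999 = 51.987 V

51.987 V


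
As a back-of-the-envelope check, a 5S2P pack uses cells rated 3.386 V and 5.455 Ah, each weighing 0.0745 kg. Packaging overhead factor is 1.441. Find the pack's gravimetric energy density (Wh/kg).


Step 1: V_pack = 5 * 3.386 = 16.93 V
Step 2: C_pack = 2 * 5.455 = 10.91 Ah
Step 3: E_pack = V_pack * C_pack = 16.93 * 10.91 = 184.71 Wh
Step 4: m_pack = 5 * 2 * 0.0745 * 1.441 = 1.0735 kg
Step 5: ED = E_pack / m_pack = 184.71 / 1.0735 = 172.1 Wh/kg

172.1 Wh/kg


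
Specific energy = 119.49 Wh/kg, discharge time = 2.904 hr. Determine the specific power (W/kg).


P_specific = E / t = 119.49 / 2.904 = 41.15 W/kg

41.15 W/kg


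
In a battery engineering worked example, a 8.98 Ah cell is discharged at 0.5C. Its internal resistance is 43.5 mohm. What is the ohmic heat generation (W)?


Convert: R = 43.5 mohm = 0.0435 ohm
Step 1: I = C_rate * capacity = 0.5 * 8.98 = 4.49 A
Step 2: Q = I^2 * R = 4.49^2 * 0.0435 = 20.16 * 0.0435 = 0.8770 W

0.8770 W


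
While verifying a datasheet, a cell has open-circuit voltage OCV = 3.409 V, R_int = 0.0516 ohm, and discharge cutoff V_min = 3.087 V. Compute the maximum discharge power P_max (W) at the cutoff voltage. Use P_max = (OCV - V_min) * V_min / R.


P_max = (OCV - V_min) * V_min / R = (3.409 - 3.087) * 3.087 / 0.0516 = 0.322 * 3.087 / 0.0516 = 19.26 W

19.26 W


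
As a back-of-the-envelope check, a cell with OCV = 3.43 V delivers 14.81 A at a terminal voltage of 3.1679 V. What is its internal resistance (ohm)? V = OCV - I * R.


R = (OCV - V) / I = (3.43 - 3.1679) / 14.81 = 0.01770 ohm

0.01770 ohm


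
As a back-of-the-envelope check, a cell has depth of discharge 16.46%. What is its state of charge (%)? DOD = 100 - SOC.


SOC = 100 - DOD = 100 - 16.46 = 83.54%

83.54%


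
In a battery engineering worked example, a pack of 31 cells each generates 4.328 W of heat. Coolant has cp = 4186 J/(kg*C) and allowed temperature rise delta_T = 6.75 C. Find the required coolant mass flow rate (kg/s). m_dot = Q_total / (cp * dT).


Step 1: Total heat Q = 31 * 4.328 W = 134.17 W
Step 2: denom = cp * dT = 4186 * 6.75 = 28256
Step 3: m_dot = 134.17 / 28256 = 0.004748 kg/s

0.004748 kg/s


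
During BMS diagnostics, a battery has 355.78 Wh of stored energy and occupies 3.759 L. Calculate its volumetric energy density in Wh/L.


ED = E / V = 355.78 / 3.759 = 94.65 Wh/L

94.65 Wh/L


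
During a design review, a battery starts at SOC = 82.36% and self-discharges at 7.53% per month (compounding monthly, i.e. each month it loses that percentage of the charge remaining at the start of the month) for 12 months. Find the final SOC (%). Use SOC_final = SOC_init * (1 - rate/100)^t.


Monthly retention factor = 1 - 7.53/100 = 0.9247
Over 12 months: factor^12 = 0.39085
SOC_final = 82.36 * 0.39085 = 32.19%

32.19%


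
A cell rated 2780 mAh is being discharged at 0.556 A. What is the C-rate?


Convert: capacity = 2780 mAh = 2.78 Ah
C_rate = I / capacity = 0.556 / 2.78 = 0.2C

0.2C


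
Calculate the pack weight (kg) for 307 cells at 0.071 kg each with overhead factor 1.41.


Cell mass sum = 307 * 0.071 = 21.797 kg
With overhead 1.41: m_pack = 21.797 * 1.41 = 30.73 kg

30.73 kg


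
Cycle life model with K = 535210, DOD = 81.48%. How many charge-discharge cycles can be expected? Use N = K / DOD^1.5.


Step 1: DOD^1.5 = 81.48^1.5 = 735.49
Step 2: N = 535210 / 735.49 = 727.7 cycles

727.7 cycles


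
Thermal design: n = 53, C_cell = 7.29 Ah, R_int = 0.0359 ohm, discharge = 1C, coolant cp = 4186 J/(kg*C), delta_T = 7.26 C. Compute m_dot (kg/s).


Step 1: I = 1 * 7.29 = 7.29 A
Step 2: Q_cell = I^2 * R = 7.29^2 * 0.0359 = 1.9079 W
Step 3: Q_total = 53 * 1.9079 = 101.12 W
Step 4: m_dot = Q_total / (cp * dT) = 101.12 / (4186 * 7.26) = 0.003327 kg/s

0.003327 kg/s


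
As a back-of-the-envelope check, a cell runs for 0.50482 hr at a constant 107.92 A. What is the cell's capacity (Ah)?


C = I * t = 107.92 * 0.50482 = 54.48 Ah

54.48 Ah


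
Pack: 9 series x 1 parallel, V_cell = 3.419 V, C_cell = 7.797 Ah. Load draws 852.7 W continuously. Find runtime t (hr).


Step 1: E_pack = Ns * V_cell * Np * C_cell = 9 * 3.419 * 1 * 7.797 = 239.92 Wh
Step 2: t = E_pack / P = 239.92 / 852.7 = 0.2814 hr

0.2814 hr


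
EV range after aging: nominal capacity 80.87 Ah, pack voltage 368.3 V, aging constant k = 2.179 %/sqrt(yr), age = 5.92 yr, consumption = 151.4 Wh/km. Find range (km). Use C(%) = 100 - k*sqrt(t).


Step 1: capacity retention = 100 - 2.179 * sqrt(5.92) = 100 - 2.179 * 2.4331 = 94.698%
Step 2: C_now = 80.87 * 94.698/100 = 76.582 Ah
Step 3: E_pack = V * C_now = 368.3 * 76.582 = 28205 Wh
Step 4: range = E_pack / consumption = 28205 / 151.4 = 186.3 km

186.3 km


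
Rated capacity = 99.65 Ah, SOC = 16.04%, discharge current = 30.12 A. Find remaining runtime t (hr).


Step 1: remaining = SOC/100 * C_total = 16.04/100 * 99.65 = 15.984 Ah
Step 2: t = remaining / I = 15.984 / 30.12 = 0.5307 hr

0.5307 hr


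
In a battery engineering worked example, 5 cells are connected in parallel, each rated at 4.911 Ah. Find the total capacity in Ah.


C_total = 5 * 4.911 = 24.555 Ah

24.555 Ah


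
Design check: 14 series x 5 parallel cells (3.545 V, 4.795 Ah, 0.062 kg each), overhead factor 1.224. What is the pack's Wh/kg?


Step 1: V_pack = 14 * 3.545 = 49.63 V
Step 2: C_pack = 5 * 4.795 = 23.975 Ah
Step 3: E_pack = V_pack * C_pack = 49.63 * 23.975 = 1189.9 Wh
Step 4: m_pack = 14 * 5 * 0.062 * 1.224 = 5.3122 kg
Step 5: ED = E_pack / m_pack = 1189.9 / 5.3122 = 224.0 Wh/kg

224.0 Wh/kg


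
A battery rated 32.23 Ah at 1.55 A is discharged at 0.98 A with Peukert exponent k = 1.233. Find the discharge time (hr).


Step 1: t_rated = C / I_rated = 32.23 / 1.55 = 20.794 hr
Step 2: ratio = 1.55 / 0.98 = 1.5816
Step 3: ratio^k = 1.5816^1.233 = 1.7599
Step 4: t = t_rated * ratio^k = 20.794 * 1.7599 = 36.60 hr

36.60 hr


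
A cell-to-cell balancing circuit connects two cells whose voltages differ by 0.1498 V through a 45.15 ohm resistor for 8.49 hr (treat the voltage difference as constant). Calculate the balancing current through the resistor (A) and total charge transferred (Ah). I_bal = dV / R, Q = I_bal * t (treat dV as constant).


First, Ohm's law: I_bal = 0.1498 V / 45.15 ohm = 0.0033178 A
Then Q = I * t = 0.0033178 A * 8.49 hr = 0.02817 Ah

I=0.0033178 A, Q=0.02817 Ah


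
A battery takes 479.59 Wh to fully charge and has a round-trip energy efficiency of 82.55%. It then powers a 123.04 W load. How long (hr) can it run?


Step 1: E_discharge = eta/100 * E_charge = 82.55/100 * 479.59 = 395.9 Wh
Step 2: t = E_discharge / P = 395.9 / 123.04 = 3.218 hr

3.218 hr


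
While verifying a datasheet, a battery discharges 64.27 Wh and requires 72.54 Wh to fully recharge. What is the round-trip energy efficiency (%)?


Round-trip efficiency = 64.27/72.54 * 100% = 88.60%

88.60%


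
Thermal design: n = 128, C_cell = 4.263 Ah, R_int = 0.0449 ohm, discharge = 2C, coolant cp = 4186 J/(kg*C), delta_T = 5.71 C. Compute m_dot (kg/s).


Step 1: I = 2 * 4.263 = 8.526 A
Step 2: Q_cell = I^2 * R = 8.526^2 * 0.0449 = 3.2639 W
Step 3: Q_total = 128 * 3.2639 = 417.78 W
Step 4: m_dot = Q_total / (cp * dT) = 417.78 / (4186 * 5.71) = 0.01748 kg/s

0.01748 kg/s


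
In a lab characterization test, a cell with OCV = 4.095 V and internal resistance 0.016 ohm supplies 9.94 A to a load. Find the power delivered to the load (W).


Step 1: V_terminal = OCV - I*R = 4.095 - 9.94 * 0.016 = 3.936 V
Step 2: P_out = V_terminal * I = 3.936 * 9.94 = 39.12 W

39.12 W


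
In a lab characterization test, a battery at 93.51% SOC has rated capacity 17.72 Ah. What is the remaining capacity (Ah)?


remaining = SOC / 100 * total = 93.51 / 100 * 17.72 = 16.57 Ah

16.57 Ah


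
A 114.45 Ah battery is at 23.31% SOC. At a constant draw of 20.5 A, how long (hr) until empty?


Step 1: remaining = SOC/100 * C_total = 23.31/100 * 114.45 = 26.678 Ah
Step 2: t = remaining / I = 26.678 / 20.5 = 1.301 hr

1.301 hr


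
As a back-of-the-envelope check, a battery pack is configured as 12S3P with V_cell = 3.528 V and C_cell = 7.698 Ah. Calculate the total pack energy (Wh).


V_pack = 12 * 3.528 = 42.336 V
C_pack = 3 * 7.698 = 23.094 Ah
E = V_pack * C_pack = 42.336 * 23.094 = 977.7 Wh

977.7 Wh


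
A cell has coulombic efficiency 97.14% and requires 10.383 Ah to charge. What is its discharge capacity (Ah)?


Q_dis = eta/100 * Q_chg = 97.14/100 * 10.383 = 10.09 Ah

10.09 Ah


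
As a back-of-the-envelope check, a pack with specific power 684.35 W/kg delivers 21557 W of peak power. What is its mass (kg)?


m = P / SP = 21557 / 684.35 = 31.50 kg

31.50 kg


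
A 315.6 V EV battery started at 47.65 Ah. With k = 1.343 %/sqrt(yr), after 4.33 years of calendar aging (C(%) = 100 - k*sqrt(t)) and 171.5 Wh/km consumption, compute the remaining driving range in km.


Step 1: capacity retention = 100 - 1.343 * sqrt(4.33) = 100 - 1.343 * 2.0809 = 97.205%
Step 2: C_now = 47.65 * 97.205/100 = 46.318 Ah
Step 3: E_pack = V * C_now = 315.6 * 46.318 = 14618 Wh
Step 4: range = E_pack / consumption = 14618 / 171.5 = 85.24 km

85.24 km


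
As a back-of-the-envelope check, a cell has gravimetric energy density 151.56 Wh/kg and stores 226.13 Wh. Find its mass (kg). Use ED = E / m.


m = E / ED = 226.13 / 151.56 = 1.492 kg

1.492 kg


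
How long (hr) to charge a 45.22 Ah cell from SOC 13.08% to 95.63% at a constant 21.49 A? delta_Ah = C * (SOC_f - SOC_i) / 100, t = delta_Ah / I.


Step 1: dSOC = 95.63% - 13.08% = 82.55%
Step 2: delta_Ah = 45.22 * 82.55 / 100 = 37.329 Ah
Step 3: t = 37.329 / 21.49 = 1.737 hr

1.737 hr


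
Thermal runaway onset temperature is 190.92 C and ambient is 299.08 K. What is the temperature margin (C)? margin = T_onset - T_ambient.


Convert: T_ambient = 299.08 K = 25.93 C
margin = 190.92 - 25.93 = 164.99 C

164.99 C


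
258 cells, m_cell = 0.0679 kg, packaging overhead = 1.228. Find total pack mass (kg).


m_pack = n * m_cell * overhead = 258 * 0.0679 * 1.228 = 21.51 kg

21.51 kg


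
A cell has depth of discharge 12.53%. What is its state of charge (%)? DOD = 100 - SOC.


SOC = 100 - DOD = 100 - 12.53 = 87.47%

87.47%


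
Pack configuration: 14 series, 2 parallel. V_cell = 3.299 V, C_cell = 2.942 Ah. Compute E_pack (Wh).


V_pack = 14 * 3.299 = 46.186 V
C_pack = 2 * 2.942 = 5.884 Ah
E = V_pack * C_pack = 46.186 * 5.884 = 271.8 Wh

271.8 Wh


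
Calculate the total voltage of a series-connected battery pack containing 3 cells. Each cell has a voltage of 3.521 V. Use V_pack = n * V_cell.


V_pack = n * V_cell = 3 * 3.521 = 10.563 V

10.563 V


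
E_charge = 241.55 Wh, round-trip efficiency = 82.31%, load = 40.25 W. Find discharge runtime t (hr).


Step 1: E_discharge = eta/100 * E_charge = 82.31/100 * 241.55 = 198.82 Wh
Step 2: t = E_discharge / P = 198.82 / 40.25 = 4.940 hr

4.940 hr


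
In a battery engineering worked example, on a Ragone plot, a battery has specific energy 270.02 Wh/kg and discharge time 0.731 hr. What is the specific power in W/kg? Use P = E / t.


Specific power = 270.02 Wh/kg / 0.731 hr = 369.4 W/kg

369.4 W/kg


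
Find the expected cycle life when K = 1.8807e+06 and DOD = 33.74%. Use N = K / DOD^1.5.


Step 1: DOD^1.5 = 33.74^1.5 = 195.98
Step 2: N = 1.8807e+06 / 195.98 = 9596 cycles

9596 cycles


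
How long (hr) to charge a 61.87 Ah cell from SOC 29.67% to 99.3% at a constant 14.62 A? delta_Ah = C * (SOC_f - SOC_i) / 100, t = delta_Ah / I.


delta_Ah = 61.87 * (99.3 - 29.67) / 100 = 43.08 Ah
t = delta_Ah / I = 43.08 / 14.62 = 2.947 hr

2.947 hr


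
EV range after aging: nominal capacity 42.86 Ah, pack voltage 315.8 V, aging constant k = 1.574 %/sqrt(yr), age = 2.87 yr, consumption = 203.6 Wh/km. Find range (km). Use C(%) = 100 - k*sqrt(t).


Step 1: capacity retention = 100 - 1.574 * sqrt(2.87) = 100 - 1.574 * 1.6941 = 97.333%
Step 2: C_now = 42.86 * 97.333/100 = 41.717 Ah
Step 3: E_pack = V * C_now = 315.8 * 41.717 = 13174 Wh
Step 4: range = E_pack / consumption = 13174 / 203.6 = 64.71 km

64.71 km


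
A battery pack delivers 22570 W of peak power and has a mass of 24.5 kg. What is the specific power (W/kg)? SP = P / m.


SP = P / m = 22570 / 24.5 = 921.2 W/kg

921.2 W/kg


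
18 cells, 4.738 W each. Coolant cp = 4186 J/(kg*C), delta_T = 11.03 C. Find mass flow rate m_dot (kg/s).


Q_total = 18 * 4.738 = 85.284 W
m_dot = Q_total / (cp * dT) = 85.284 / (4186 * 11.03) = 0.001847 kg/s

0.001847 kg/s


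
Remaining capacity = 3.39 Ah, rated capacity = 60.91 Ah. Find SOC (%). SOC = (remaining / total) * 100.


SOC = (remaining / total) * 100 = (3.39 / 60.91) * 100 = 5.566%

5.566%


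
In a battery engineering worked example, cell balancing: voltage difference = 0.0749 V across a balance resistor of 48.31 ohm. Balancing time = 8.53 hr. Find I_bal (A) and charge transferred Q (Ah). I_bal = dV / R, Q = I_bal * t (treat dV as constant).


First, Ohm's law: I_bal = 0.0749 V / 48.31 ohm = 0.0015504 A
Then Q = I * t = 0.0015504 A * 8.53 hr = 0.01322 Ah

I=0.0015504 A, Q=0.01322 Ah


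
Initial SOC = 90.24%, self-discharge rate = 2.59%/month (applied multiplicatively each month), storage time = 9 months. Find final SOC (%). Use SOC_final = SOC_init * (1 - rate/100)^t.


Monthly retention factor = 1 - 2.59/100 = 0.9741
Over 9 months: factor^9 = 0.78965
SOC_final = 90.24 * 0.78965 = 71.26%

71.26%


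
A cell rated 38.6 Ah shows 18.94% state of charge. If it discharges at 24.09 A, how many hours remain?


Step 1: remaining = SOC/100 * C_total = 18.94/100 * 38.6 = 7.3108 Ah
Step 2: t = remaining / I = 7.3108 / 24.09 = 0.3035 hr

0.3035 hr


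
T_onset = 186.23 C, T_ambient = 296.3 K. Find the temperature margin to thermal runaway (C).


Convert: T_ambient = 296.3 K = 23.15 C
margin = 186.23 - 23.15 = 163.08 C

163.08 C


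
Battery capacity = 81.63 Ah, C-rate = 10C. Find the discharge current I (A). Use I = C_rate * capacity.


At 10C: I = 10 * 81.63 Ah = 816.3 A

816.3 A
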